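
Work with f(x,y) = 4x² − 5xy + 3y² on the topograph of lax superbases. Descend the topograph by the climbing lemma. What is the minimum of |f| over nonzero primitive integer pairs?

translate: b→3 (≡-5 mod 8), so (4,-5,3)→(4,3,2)
flip: (4,3,2)→(2,-3,4)
translate: b→1 (≡-3 mod 4), so (2,-3,4)→(2,1,3)
reduced (well bottom): (2,1,3) with a≤c, −a<b≤a
well minimum = a = 2

2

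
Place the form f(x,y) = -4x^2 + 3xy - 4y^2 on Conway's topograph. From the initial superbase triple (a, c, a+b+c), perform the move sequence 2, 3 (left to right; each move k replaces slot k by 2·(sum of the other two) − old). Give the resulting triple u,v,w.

start (-4,-4,-5) = (f(1,0),f(0,1),f(1,1))
replace slot 2: 2·((-4)+(-5)) − (-4) = -14 → (-4,-14,-5)
replace slot 3: 2·((-4)+(-14)) − (-5) = -31 → (-4,-14,-31)

-4,-14,-31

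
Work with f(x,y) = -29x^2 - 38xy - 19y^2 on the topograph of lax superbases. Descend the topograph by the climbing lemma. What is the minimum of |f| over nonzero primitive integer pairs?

translate: b→-20 (≡38 mod 58), so (29,38,19)→(29,-20,10)
flip: (29,-20,10)→(10,20,29)
translate: b→0 (≡20 mod 20), so (10,20,29)→(10,0,19)
reduced (well bottom): (10,0,19) with a≤c, −a<b≤a
well minimum |f| = |-10| = 10 (negative-definite)

10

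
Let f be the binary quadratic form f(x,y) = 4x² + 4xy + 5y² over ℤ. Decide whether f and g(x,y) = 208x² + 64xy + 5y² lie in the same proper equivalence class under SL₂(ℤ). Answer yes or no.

D₁ = -64, D₂ = -64
f: reduced (well bottom): (4,4,5) with a≤c, −a<b≤a
g: flip: (208,64,5)→(5,-64,208)
g: translate: b→-4 (≡-64 mod 10), so (5,-64,208)→(5,-4,4)
g: flip: (5,-4,4)→(4,4,5)
g: reduced (well bottom): (4,4,5) with a≤c, −a<b≤a
reduced forms (4, 4, 5) vs (4, 4, 5) ⇒ equivalent

yes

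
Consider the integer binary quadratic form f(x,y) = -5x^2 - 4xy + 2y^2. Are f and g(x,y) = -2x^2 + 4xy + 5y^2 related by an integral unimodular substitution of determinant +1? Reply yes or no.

D₁ = 56, D₂ = 56
river cycle of f (length 4): (2, 4, -5), (-5, 6, 1), (1, 6, -5), (-5, 4, 2)
river cycle of g (length 4): (5, 6, -1), (-1, 6, 5), (5, 4, -2), (-2, 4, 5)
cycles differ ⇒ inequivalent

no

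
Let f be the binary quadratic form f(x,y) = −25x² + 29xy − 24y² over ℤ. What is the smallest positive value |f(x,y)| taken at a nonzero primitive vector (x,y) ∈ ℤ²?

translate: b→21 (≡-29 mod 50), so (25,-29,24)→(25,21,20)
flip: (25,21,20)→(20,-21,25)
translate: b→19 (≡-21 mod 40), so (20,-21,25)→(20,19,24)
reduced (well bottom): (20,19,24) with a≤c, −a<b≤a
well minimum |f| = |-20| = 20 (negative-definite)

20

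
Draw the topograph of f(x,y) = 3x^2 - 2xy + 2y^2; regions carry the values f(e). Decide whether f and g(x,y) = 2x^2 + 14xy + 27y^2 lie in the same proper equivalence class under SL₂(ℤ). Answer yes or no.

D₁ = -20, D₂ = -20
f: flip: (3,-2,2)→(2,2,3)
f: reduced (well bottom): (2,2,3) with a≤c, −a<b≤a
g: translate: b→2 (≡14 mod 4), so (2,14,27)→(2,2,3)
g: reduced (well bottom): (2,2,3) with a≤c, −a<b≤a
reduced forms (2, 2, 3) vs (2, 2, 3) ⇒ equivalent

yes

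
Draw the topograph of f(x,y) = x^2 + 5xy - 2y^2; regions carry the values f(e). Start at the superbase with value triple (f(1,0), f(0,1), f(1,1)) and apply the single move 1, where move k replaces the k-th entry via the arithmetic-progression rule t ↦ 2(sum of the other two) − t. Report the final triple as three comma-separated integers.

start (1,-2,4) = (f(1,0),f(0,1),f(1,1))
replace slot 1: 2·((-2)+4) − 1 = 3 → (3,-2,4)

3,-2,4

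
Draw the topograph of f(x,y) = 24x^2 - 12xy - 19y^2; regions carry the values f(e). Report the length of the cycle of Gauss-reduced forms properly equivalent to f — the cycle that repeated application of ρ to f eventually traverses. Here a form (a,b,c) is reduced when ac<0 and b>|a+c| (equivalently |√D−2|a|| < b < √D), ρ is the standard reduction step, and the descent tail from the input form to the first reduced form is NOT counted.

D = 1968, ⌊√D⌋ = 44
descent: ρ → (-19,12,24)  [lands on river]
river: ρ → (24,36,-7)
river: ρ → (-7,34,29)
river: ρ → (29,24,-12)
river: ρ → (-12,24,29)
river: ρ → (29,34,-7)
river: ρ → (-7,36,24)
river: ρ → (24,12,-19)
river: ρ → (-19,26,17)
river: ρ → (17,42,-3)
river: ρ → (-3,42,17)
river: ρ → (17,26,-19)
ρ-cycle length = 12 (tail of 1 descent step not counted)

12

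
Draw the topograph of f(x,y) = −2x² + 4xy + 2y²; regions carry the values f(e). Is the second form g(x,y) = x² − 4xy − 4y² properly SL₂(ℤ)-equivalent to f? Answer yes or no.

D₁ = 32, D₂ = 32
river cycle of f (length 2): (2, 4, -2), (-2, 4, 2)
river cycle of g (length 2): (-4, 4, 1), (1, 4, -4)
cycles differ ⇒ inequivalent

no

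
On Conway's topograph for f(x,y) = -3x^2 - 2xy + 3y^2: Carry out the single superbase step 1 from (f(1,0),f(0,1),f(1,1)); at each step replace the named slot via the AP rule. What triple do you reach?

start (-3,3,-2) = (f(1,0),f(0,1),f(1,1))
replace slot 1: 2·(3+(-2)) − (-3) = 5 → (5,3,-2)

5,3,-2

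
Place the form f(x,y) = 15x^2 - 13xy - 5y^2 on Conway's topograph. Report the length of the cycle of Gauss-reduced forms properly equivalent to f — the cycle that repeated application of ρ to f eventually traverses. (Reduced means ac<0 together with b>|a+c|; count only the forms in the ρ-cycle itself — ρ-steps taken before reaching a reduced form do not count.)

D = 469, ⌊√D⌋ = 21
descent: ρ → (-5,13,15)  [lands on river]
river: ρ → (15,17,-3)
river: ρ → (-3,19,9)
river: ρ → (9,17,-5)
ρ-cycle length = 4 (tail of 1 descent step not counted)

4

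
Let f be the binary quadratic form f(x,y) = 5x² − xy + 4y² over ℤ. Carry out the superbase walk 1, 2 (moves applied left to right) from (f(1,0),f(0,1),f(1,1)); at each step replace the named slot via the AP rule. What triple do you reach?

start (5,4,8) = (f(1,0),f(0,1),f(1,1))
replace slot 1: 2·(4+8) − 5 = 19 → (19,4,8)
replace slot 2: 2·(19+8) − 4 = 50 → (19,50,8)

19,50,8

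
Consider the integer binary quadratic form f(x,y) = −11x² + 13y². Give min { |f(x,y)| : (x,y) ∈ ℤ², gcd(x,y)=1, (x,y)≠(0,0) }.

descent: ρ → (13,0,-11)
descent: ρ → (-11,22,2)  [lands on river]
river: ρ → (2,22,-11)
closes: descent 2, river 2
min |a| on river = 2

2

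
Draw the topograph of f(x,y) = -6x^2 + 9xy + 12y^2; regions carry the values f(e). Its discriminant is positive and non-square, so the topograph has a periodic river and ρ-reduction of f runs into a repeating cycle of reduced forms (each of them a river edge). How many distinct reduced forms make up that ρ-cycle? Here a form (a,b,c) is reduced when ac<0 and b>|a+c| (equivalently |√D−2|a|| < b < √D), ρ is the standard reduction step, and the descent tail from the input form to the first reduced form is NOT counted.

D = 369, ⌊√D⌋ = 19
river: ρ → (12,15,-3)
river: ρ → (-3,15,12)
river: ρ → (12,9,-6)
river: ρ → (-6,15,6)
river: ρ → (6,9,-12)
river: ρ → (-12,15,3)
river: ρ → (3,15,-12)
river: ρ → (-12,9,6)
river: ρ → (6,15,-6)
river: ρ → (-6,9,12)
ρ-cycle length = 10 (tail of 0 descent steps not counted)

10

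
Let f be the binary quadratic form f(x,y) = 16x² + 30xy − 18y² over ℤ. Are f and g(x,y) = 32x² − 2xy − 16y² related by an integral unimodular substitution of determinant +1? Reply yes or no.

D₁ = 2052, D₂ = 2052
river cycle of f (length 16): (-18, 42, 4), (4, 38, -38), (-38, 38, 4), (4, 42, -18), (-18, 30, 16), (16, 34, -14), (-14, 22, 28), (28, 34, -8), (-8, 30, 36), (36, 42, -2), … (6 more)
river cycle of g (length 16): (-16, 34, 14), (14, 22, -28), (-28, 34, 8), (8, 30, -36), (-36, 42, 2), (2, 42, -36), (-36, 30, 8), (8, 34, -28), (-28, 22, 14), (14, 34, -16), … (6 more)
cycles differ ⇒ inequivalent

no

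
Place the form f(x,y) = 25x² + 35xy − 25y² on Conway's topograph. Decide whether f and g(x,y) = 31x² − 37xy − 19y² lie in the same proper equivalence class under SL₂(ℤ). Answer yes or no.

D₁ = 3725, D₂ = 3725
river cycle of f (length 10): (-25, 15, 35), (35, 55, -5), (-5, 55, 35), (35, 15, -25), (-25, 35, 25), (25, 15, -35), (-35, 55, 5), (5, 55, -35), (-35, 15, 25), (25, 35, -25)
river cycle of g (length 14): (-19, 37, 31), (31, 25, -25), (-25, 25, 31), (31, 37, -19), (-19, 39, 29), (29, 19, -29), (-29, 39, 19), (19, 37, -31), (-31, 25, 25), (25, 25, -31), … (4 more)
cycles differ ⇒ inequivalent

no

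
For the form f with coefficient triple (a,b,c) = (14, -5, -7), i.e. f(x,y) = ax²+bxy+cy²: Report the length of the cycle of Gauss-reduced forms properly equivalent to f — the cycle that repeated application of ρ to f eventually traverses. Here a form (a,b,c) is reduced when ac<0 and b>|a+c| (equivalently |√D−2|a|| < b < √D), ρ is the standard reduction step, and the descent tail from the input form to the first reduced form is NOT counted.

D = 417, ⌊√D⌋ = 20
descent: ρ → (-7,19,2)  [lands on river]
river: ρ → (2,17,-16)
river: ρ → (-16,15,3)
river: ρ → (3,15,-16)
river: ρ → (-16,17,2)
river: ρ → (2,19,-7)
river: ρ → (-7,9,12)
river: ρ → (12,15,-4)
river: ρ → (-4,17,8)
river: ρ → (8,15,-6)
river: ρ → (-6,9,14)
river: ρ → (14,19,-1)
river: ρ → (-1,19,14)
river: ρ → (14,9,-6)
river: ρ → (-6,15,8)
river: ρ → (8,17,-4)
river: ρ → (-4,15,12)
river: ρ → (12,9,-7)
ρ-cycle length = 18 (tail of 1 descent step not counted)

18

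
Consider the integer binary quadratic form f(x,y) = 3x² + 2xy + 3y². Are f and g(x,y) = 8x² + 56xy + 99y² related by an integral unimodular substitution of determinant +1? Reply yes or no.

D₁ = -32, D₂ = -32
f: reduced (well bottom): (3,2,3) with a≤c, −a<b≤a
g: translate: b→8 (≡56 mod 16), so (8,56,99)→(8,8,3)
g: flip: (8,8,3)→(3,-8,8)
g: translate: b→-2 (≡-8 mod 6), so (3,-8,8)→(3,-2,3)
g: flip: (3,-2,3)→(3,2,3)
g: reduced (well bottom): (3,2,3) with a≤c, −a<b≤a
reduced forms (3, 2, 3) vs (3, 2, 3) ⇒ equivalent

yes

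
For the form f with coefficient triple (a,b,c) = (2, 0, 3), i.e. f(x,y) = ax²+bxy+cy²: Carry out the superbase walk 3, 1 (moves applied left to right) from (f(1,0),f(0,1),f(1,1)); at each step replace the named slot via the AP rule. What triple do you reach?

start (2,3,5) = (f(1,0),f(0,1),f(1,1))
replace slot 3: 2·(2+3) − 5 = 5 → (2,3,5)
replace slot 1: 2·(3+5) − 2 = 14 → (14,3,5)

14,3,5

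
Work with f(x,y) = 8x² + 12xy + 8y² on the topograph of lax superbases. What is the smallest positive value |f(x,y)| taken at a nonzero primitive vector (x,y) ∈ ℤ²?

translate: b→-4 (≡12 mod 16), so (8,12,8)→(8,-4,4)
flip: (8,-4,4)→(4,4,8)
reduced (well bottom): (4,4,8) with a≤c, −a<b≤a
well minimum = a = 4

4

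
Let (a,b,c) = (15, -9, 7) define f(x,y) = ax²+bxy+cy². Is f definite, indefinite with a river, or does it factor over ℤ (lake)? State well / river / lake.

D = b²−4ac = (-9)² − 4·15·7 = -339
D < 0 ⇒ definite ⇒ every region one sign ⇒ single well

well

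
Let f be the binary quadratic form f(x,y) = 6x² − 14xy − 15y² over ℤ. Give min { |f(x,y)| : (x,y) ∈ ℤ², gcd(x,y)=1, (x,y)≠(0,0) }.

descent: ρ → (-15,14,6)  [lands on river]
river: ρ → (6,22,-3)
river: ρ → (-3,20,13)
river: ρ → (13,6,-10)
river: ρ → (-10,14,9)
river: ρ → (9,22,-2)
river: ρ → (-2,22,9)
river: ρ → (9,14,-10)
river: ρ → (-10,6,13)
river: ρ → (13,20,-3)
river: ρ → (-3,22,6)
river: ρ → (6,14,-15)
river: ρ → (-15,16,5)
river: ρ → (5,14,-18)
river: ρ → (-18,22,1)
river: ρ → (1,22,-18)
river: ρ → (-18,14,5)
river: ρ → (5,16,-15)
closes: descent 1, river 18
min |a| on river = 1

1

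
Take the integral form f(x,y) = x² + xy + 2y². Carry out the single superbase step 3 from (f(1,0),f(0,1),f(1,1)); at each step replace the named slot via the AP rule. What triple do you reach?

start (1,2,4) = (f(1,0),f(0,1),f(1,1))
replace slot 3: 2·(1+2) − 4 = 2 → (1,2,2)

1,2,2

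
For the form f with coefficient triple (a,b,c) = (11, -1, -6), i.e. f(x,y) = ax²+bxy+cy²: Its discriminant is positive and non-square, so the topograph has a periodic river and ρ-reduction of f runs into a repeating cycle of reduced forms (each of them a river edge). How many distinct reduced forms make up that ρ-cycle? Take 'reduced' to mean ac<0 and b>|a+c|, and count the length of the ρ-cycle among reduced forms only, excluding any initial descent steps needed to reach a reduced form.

D = 265, ⌊√D⌋ = 16
descent: ρ → (-6,13,4)  [lands on river]
river: ρ → (4,11,-9)
river: ρ → (-9,7,6)
river: ρ → (6,5,-10)
river: ρ → (-10,15,1)
river: ρ → (1,15,-10)
river: ρ → (-10,5,6)
river: ρ → (6,7,-9)
river: ρ → (-9,11,4)
river: ρ → (4,13,-6)
river: ρ → (-6,11,6)
river: ρ → (6,13,-4)
river: ρ → (-4,11,9)
river: ρ → (9,7,-6)
river: ρ → (-6,5,10)
river: ρ → (10,15,-1)
river: ρ → (-1,15,10)
river: ρ → (10,5,-6)
river: ρ → (-6,7,9)
river: ρ → (9,11,-4)
river: ρ → (-4,13,6)
river: ρ → (6,11,-6)
ρ-cycle length = 22 (tail of 1 descent step not counted)

22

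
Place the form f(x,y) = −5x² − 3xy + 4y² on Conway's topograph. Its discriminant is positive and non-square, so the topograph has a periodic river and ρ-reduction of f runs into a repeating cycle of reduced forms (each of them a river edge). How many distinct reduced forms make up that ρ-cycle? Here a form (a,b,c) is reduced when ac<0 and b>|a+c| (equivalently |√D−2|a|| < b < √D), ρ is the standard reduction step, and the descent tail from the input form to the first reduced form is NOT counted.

D = 89, ⌊√D⌋ = 9
descent: ρ → (4,3,-5)  [lands on river]
river: ρ → (-5,7,2)
river: ρ → (2,9,-1)
river: ρ → (-1,9,2)
river: ρ → (2,7,-5)
river: ρ → (-5,3,4)
river: ρ → (4,5,-4)
river: ρ → (-4,3,5)
river: ρ → (5,7,-2)
river: ρ → (-2,9,1)
river: ρ → (1,9,-2)
river: ρ → (-2,7,5)
river: ρ → (5,3,-4)
river: ρ → (-4,5,4)
ρ-cycle length = 14 (tail of 1 descent step not counted)

14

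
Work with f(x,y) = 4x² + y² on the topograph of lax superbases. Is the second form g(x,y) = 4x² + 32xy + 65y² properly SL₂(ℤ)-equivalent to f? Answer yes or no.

D₁ = -16, D₂ = -16
f: flip: (4,0,1)→(1,0,4)
f: reduced (well bottom): (1,0,4) with a≤c, −a<b≤a
g: translate: b→0 (≡32 mod 8), so (4,32,65)→(4,0,1)
g: flip: (4,0,1)→(1,0,4)
g: reduced (well bottom): (1,0,4) with a≤c, −a<b≤a
reduced forms (1, 0, 4) vs (1, 0, 4) ⇒ equivalent

yes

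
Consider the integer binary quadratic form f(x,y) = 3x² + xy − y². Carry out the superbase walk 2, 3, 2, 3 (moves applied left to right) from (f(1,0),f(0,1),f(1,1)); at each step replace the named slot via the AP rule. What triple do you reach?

start (3,-1,3) = (f(1,0),f(0,1),f(1,1))
replace slot 2: 2·(3+3) − (-1) = 13 → (3,13,3)
replace slot 3: 2·(3+13) − 3 = 29 → (3,13,29)
replace slot 2: 2·(3+29) − 13 = 51 → (3,51,29)
replace slot 3: 2·(3+51) − 29 = 79 → (3,51,79)

3,51,79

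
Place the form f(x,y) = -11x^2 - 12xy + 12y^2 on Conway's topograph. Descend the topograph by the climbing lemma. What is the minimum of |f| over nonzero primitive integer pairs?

descent: ρ → (12,12,-11)  [lands on river]
river: ρ → (-11,10,13)
river: ρ → (13,16,-8)
river: ρ → (-8,16,13)
river: ρ → (13,10,-11)
river: ρ → (-11,12,12)
closes: descent 1, river 6
min |a| on river = 8

8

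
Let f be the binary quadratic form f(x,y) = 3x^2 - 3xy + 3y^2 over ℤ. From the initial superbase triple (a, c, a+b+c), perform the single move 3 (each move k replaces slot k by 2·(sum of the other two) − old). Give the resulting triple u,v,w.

start (3,3,3) = (f(1,0),f(0,1),f(1,1))
replace slot 3: 2·(3+3) − 3 = 9 → (3,3,9)

3,3,9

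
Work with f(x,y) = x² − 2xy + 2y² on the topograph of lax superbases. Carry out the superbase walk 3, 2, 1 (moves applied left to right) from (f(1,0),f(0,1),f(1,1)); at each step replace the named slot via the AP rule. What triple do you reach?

start (1,2,1) = (f(1,0),f(0,1),f(1,1))
replace slot 3: 2·(1+2) − 1 = 5 → (1,2,5)
replace slot 2: 2·(1+5) − 2 = 10 → (1,10,5)
replace slot 1: 2·(10+5) − 1 = 29 → (29,10,5)

29,10,5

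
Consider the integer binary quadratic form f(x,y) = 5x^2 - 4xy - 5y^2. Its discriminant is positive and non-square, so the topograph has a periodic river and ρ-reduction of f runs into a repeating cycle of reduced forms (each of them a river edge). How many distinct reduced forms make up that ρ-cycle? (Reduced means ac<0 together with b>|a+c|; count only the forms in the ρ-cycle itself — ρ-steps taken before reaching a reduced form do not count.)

D = 116, ⌊√D⌋ = 10
descent: ρ → (-5,4,5)  [lands on river]
river: ρ → (5,6,-4)
river: ρ → (-4,10,1)
river: ρ → (1,10,-4)
river: ρ → (-4,6,5)
river: ρ → (5,4,-5)
river: ρ → (-5,6,4)
river: ρ → (4,10,-1)
river: ρ → (-1,10,4)
river: ρ → (4,6,-5)
ρ-cycle length = 10 (tail of 1 descent step not counted)

10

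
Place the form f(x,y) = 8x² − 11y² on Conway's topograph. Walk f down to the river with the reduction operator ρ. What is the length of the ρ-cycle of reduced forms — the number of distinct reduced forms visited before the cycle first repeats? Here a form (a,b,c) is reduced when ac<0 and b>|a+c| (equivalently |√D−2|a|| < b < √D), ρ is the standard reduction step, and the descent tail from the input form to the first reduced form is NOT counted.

D = 352, ⌊√D⌋ = 18
descent: ρ → (-11,0,8)
descent: ρ → (8,16,-3)  [lands on river]
river: ρ → (-3,14,13)
river: ρ → (13,12,-4)
river: ρ → (-4,12,13)
river: ρ → (13,14,-3)
river: ρ → (-3,16,8)
ρ-cycle length = 6 (tail of 2 descent steps not counted)

6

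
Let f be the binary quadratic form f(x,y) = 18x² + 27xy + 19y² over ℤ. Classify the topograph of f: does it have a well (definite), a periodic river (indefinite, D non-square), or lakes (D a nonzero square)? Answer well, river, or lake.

D = b²−4ac = 27² − 4·18·19 = -639
D < 0 ⇒ definite ⇒ every region one sign ⇒ single well

well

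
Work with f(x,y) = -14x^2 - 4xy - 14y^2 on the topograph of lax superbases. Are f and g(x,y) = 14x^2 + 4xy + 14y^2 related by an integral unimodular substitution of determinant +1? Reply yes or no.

D₁ = -768, D₂ = -768
f is negative-definite; reduce −f:
−f: reduced (well bottom): (14,4,14) with a≤c, −a<b≤a
flip sign back: reduced form of f is (-14,-4,-14)
g: reduced (well bottom): (14,4,14) with a≤c, −a<b≤a
reduced forms (-14, -4, -14) vs (14, 4, 14) ⇒ inequivalent

no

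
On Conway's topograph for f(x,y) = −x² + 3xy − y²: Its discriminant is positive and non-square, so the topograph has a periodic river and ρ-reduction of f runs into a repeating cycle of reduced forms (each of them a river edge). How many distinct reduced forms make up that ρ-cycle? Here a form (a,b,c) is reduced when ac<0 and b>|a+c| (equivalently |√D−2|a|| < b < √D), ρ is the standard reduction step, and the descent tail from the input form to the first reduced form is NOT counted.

D = 5, ⌊√D⌋ = 2
descent: ρ → (-1,1,1)  [lands on river]
river: ρ → (1,1,-1)
ρ-cycle length = 2 (tail of 1 descent step not counted)

2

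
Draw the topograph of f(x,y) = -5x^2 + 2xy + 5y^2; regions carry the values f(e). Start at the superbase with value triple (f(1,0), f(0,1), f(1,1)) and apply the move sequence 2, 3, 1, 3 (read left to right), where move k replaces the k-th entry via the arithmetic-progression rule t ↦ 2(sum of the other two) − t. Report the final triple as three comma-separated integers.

start (-5,5,2) = (f(1,0),f(0,1),f(1,1))
replace slot 2: 2·((-5)+2) − 5 = -11 → (-5,-11,2)
replace slot 3: 2·((-5)+(-11)) − 2 = -34 → (-5,-11,-34)
replace slot 1: 2·((-11)+(-34)) − (-5) = -85 → (-85,-11,-34)
replace slot 3: 2·((-85)+(-11)) − (-34) = -158 → (-85,-11,-158)

-85,-11,-158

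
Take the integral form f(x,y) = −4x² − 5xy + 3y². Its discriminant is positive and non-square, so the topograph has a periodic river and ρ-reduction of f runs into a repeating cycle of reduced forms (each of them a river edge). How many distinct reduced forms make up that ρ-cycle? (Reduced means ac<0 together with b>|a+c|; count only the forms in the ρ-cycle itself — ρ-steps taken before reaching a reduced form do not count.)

D = 73, ⌊√D⌋ = 8
descent: ρ → (3,5,-4)  [lands on river]
river: ρ → (-4,3,4)
river: ρ → (4,5,-3)
river: ρ → (-3,7,2)
river: ρ → (2,5,-6)
river: ρ → (-6,7,1)
river: ρ → (1,7,-6)
river: ρ → (-6,5,2)
river: ρ → (2,7,-3)
river: ρ → (-3,5,4)
river: ρ → (4,3,-4)
river: ρ → (-4,5,3)
river: ρ → (3,7,-2)
river: ρ → (-2,5,6)
river: ρ → (6,7,-1)
river: ρ → (-1,7,6)
river: ρ → (6,5,-2)
river: ρ → (-2,7,3)
ρ-cycle length = 18 (tail of 1 descent step not counted)

18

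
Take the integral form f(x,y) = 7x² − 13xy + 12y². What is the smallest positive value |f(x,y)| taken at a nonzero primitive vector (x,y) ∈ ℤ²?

translate: b→1 (≡-13 mod 14), so (7,-13,12)→(7,1,6)
flip: (7,1,6)→(6,-1,7)
reduced (well bottom): (6,-1,7) with a≤c, −a<b≤a
well minimum = a = 6

6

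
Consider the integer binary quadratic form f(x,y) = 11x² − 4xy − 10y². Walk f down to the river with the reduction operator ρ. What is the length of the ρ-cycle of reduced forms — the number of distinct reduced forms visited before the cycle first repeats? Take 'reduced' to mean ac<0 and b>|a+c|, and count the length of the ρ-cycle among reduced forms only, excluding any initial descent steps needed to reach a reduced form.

D = 456, ⌊√D⌋ = 21
descent: ρ → (-10,4,11)  [lands on river]
river: ρ → (11,18,-3)
river: ρ → (-3,18,11)
river: ρ → (11,4,-10)
river: ρ → (-10,16,5)
river: ρ → (5,14,-13)
river: ρ → (-13,12,6)
river: ρ → (6,12,-13)
river: ρ → (-13,14,5)
river: ρ → (5,16,-10)
ρ-cycle length = 10 (tail of 1 descent step not counted)

10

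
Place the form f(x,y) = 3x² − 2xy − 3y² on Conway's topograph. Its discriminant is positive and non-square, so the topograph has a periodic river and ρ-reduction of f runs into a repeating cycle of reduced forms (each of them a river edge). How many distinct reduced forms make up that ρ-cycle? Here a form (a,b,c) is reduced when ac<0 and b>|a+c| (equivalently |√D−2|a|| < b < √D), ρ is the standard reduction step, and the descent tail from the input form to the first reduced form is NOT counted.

D = 40, ⌊√D⌋ = 6
descent: ρ → (-3,2,3)  [lands on river]
river: ρ → (3,4,-2)
river: ρ → (-2,4,3)
river: ρ → (3,2,-3)
river: ρ → (-3,4,2)
river: ρ → (2,4,-3)
ρ-cycle length = 6 (tail of 1 descent step not counted)

6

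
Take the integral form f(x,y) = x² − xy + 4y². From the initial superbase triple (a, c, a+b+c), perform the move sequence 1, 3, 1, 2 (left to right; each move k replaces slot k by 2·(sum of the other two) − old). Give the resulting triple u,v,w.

start (1,4,4) = (f(1,0),f(0,1),f(1,1))
replace slot 1: 2·(4+4) − 1 = 15 → (15,4,4)
replace slot 3: 2·(15+4) − 4 = 34 → (15,4,34)
replace slot 1: 2·(4+34) − 15 = 61 → (61,4,34)
replace slot 2: 2·(61+34) − 4 = 186 → (61,186,34)

61,186,34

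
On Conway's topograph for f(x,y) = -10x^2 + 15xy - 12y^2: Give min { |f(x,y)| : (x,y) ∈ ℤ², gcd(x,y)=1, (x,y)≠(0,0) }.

translate: b→5 (≡-15 mod 20), so (10,-15,12)→(10,5,7)
flip: (10,5,7)→(7,-5,10)
reduced (well bottom): (7,-5,10) with a≤c, −a<b≤a
well minimum |f| = |-7| = 7 (negative-definite)

7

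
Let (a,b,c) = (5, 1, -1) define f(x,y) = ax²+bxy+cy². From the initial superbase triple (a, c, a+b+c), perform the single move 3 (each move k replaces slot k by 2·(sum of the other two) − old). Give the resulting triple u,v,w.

start (5,-1,5) = (f(1,0),f(0,1),f(1,1))
replace slot 3: 2·(5+(-1)) − 5 = 3 → (5,-1,3)

5,-1,3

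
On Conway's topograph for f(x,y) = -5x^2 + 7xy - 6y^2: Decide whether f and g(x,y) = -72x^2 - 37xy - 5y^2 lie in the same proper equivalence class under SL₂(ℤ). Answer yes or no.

D₁ = -71, D₂ = -71
f is negative-definite; reduce −f:
−f: translate: b→3 (≡-7 mod 10), so (5,-7,6)→(5,3,4)
−f: flip: (5,3,4)→(4,-3,5)
−f: reduced (well bottom): (4,-3,5) with a≤c, −a<b≤a
flip sign back: reduced form of f is (-4,3,-5)
g is negative-definite; reduce −g:
−g: flip: (72,37,5)→(5,-37,72)
−g: translate: b→3 (≡-37 mod 10), so (5,-37,72)→(5,3,4)
−g: flip: (5,3,4)→(4,-3,5)
−g: reduced (well bottom): (4,-3,5) with a≤c, −a<b≤a
flip sign back: reduced form of g is (-4,3,-5)
reduced forms (-4, 3, -5) vs (-4, 3, -5) ⇒ equivalent

yes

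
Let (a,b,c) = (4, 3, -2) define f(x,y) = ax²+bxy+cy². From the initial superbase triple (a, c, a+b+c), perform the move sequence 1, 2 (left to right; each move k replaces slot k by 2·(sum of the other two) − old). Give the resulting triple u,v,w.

start (4,-2,5) = (f(1,0),f(0,1),f(1,1))
replace slot 1: 2·((-2)+5) − 4 = 2 → (2,-2,5)
replace slot 2: 2·(2+5) − (-2) = 16 → (2,16,5)

2,16,5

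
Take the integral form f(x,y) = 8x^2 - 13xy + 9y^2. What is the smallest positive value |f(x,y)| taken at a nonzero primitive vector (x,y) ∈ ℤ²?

translate: b→3 (≡-13 mod 16), so (8,-13,9)→(8,3,4)
flip: (8,3,4)→(4,-3,8)
reduced (well bottom): (4,-3,8) with a≤c, −a<b≤a
well minimum = a = 4

4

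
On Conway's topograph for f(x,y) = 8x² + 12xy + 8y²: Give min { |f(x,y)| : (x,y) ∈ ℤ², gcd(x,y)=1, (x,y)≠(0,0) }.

translate: b→-4 (≡12 mod 16), so (8,12,8)→(8,-4,4)
flip: (8,-4,4)→(4,4,8)
reduced (well bottom): (4,4,8) with a≤c, −a<b≤a
well minimum = a = 4

4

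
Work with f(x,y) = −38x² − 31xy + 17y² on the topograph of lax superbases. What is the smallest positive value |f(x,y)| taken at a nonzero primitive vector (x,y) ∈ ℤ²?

descent: ρ → (17,31,-38)  [lands on river]
river: ρ → (-38,45,10)
river: ρ → (10,55,-13)
river: ρ → (-13,49,22)
river: ρ → (22,39,-23)
river: ρ → (-23,53,8)
river: ρ → (8,59,-2)
river: ρ → (-2,57,37)
river: ρ → (37,17,-22)
river: ρ → (-22,27,32)
river: ρ → (32,37,-17)
river: ρ → (-17,31,38)
river: ρ → (38,45,-10)
river: ρ → (-10,55,13)
river: ρ → (13,49,-22)
river: ρ → (-22,39,23)
river: ρ → (23,53,-8)
river: ρ → (-8,59,2)
river: ρ → (2,57,-37)
river: ρ → (-37,17,22)
river: ρ → (22,27,-32)
river: ρ → (-32,37,17)
closes: descent 1, river 22
min |a| on river = 2

2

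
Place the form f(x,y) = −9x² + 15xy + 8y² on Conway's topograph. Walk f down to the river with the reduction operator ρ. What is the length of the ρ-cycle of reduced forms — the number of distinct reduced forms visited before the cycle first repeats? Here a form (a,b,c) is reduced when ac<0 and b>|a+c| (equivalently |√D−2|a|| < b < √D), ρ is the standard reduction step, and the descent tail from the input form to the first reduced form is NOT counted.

D = 513, ⌊√D⌋ = 22
river: ρ → (8,17,-7)
river: ρ → (-7,11,14)
river: ρ → (14,17,-4)
river: ρ → (-4,15,18)
river: ρ → (18,21,-1)
river: ρ → (-1,21,18)
river: ρ → (18,15,-4)
river: ρ → (-4,17,14)
river: ρ → (14,11,-7)
river: ρ → (-7,17,8)
river: ρ → (8,15,-9)
river: ρ → (-9,21,2)
river: ρ → (2,19,-19)
river: ρ → (-19,19,2)
river: ρ → (2,21,-9)
river: ρ → (-9,15,8)
ρ-cycle length = 16 (tail of 0 descent steps not counted)

16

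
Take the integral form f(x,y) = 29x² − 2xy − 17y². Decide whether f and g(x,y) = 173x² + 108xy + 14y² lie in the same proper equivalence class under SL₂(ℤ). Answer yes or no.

D₁ = 1976, D₂ = 1976
river cycle of f (length 10): (-17, 36, 10), (10, 44, -1), (-1, 44, 10), (10, 36, -17), (-17, 32, 14), (14, 24, -25), (-25, 26, 13), (13, 26, -25), (-25, 24, 14), (14, 32, -17)
river cycle of g (length 10): (14, 32, -17), (-17, 36, 10), (10, 44, -1), (-1, 44, 10), (10, 36, -17), (-17, 32, 14), (14, 24, -25), (-25, 26, 13), (13, 26, -25), (-25, 24, 14)
cycles coincide ⇒ equivalent

yes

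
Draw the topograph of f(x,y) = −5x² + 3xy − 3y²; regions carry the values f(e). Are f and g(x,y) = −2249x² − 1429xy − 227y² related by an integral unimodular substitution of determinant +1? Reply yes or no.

D₁ = -51, D₂ = -51
f is negative-definite; reduce −f:
−f: flip: (5,-3,3)→(3,3,5)
−f: reduced (well bottom): (3,3,5) with a≤c, −a<b≤a
flip sign back: reduced form of f is (-3,-3,-5)
g is negative-definite; reduce −g:
−g: flip: (2249,1429,227)→(227,-1429,2249)
−g: translate: b→-67 (≡-1429 mod 454), so (227,-1429,2249)→(227,-67,5)
−g: flip: (227,-67,5)→(5,67,227)
−g: translate: b→-3 (≡67 mod 10), so (5,67,227)→(5,-3,3)
−g: flip: (5,-3,3)→(3,3,5)
−g: reduced (well bottom): (3,3,5) with a≤c, −a<b≤a
flip sign back: reduced form of g is (-3,-3,-5)
reduced forms (-3, -3, -5) vs (-3, -3, -5) ⇒ equivalent

yes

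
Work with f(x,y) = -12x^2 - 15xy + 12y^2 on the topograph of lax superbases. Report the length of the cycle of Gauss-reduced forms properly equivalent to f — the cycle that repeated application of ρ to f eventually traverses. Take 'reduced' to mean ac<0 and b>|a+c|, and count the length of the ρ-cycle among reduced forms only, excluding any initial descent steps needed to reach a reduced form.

D = 801, ⌊√D⌋ = 28
descent: ρ → (12,15,-12)  [lands on river]
river: ρ → (-12,9,15)
river: ρ → (15,21,-6)
river: ρ → (-6,27,3)
river: ρ → (3,27,-6)
river: ρ → (-6,21,15)
river: ρ → (15,9,-12)
river: ρ → (-12,15,12)
river: ρ → (12,9,-15)
river: ρ → (-15,21,6)
river: ρ → (6,27,-3)
river: ρ → (-3,27,6)
river: ρ → (6,21,-15)
river: ρ → (-15,9,12)
ρ-cycle length = 14 (tail of 1 descent step not counted)

14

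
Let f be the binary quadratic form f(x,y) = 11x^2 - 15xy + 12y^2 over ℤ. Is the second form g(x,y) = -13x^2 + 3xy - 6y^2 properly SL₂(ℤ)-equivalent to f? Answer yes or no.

D₁ = -303, D₂ = -303
f: translate: b→7 (≡-15 mod 22), so (11,-15,12)→(11,7,8)
f: flip: (11,7,8)→(8,-7,11)
f: reduced (well bottom): (8,-7,11) with a≤c, −a<b≤a
g is negative-definite; reduce −g:
−g: flip: (13,-3,6)→(6,3,13)
−g: reduced (well bottom): (6,3,13) with a≤c, −a<b≤a
flip sign back: reduced form of g is (-6,-3,-13)
reduced forms (8, -7, 11) vs (-6, -3, -13) ⇒ inequivalent

no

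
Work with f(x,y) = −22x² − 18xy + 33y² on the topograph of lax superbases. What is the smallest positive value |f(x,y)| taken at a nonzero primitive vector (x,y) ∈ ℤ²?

descent: ρ → (33,18,-22)  [lands on river]
river: ρ → (-22,26,29)
river: ρ → (29,32,-19)
river: ρ → (-19,44,17)
river: ρ → (17,24,-39)
river: ρ → (-39,54,2)
river: ρ → (2,54,-39)
river: ρ → (-39,24,17)
river: ρ → (17,44,-19)
river: ρ → (-19,32,29)
river: ρ → (29,26,-22)
river: ρ → (-22,18,33)
river: ρ → (33,48,-7)
river: ρ → (-7,50,26)
river: ρ → (26,54,-3)
river: ρ → (-3,54,26)
river: ρ → (26,50,-7)
river: ρ → (-7,48,33)
closes: descent 1, river 18
min |a| on river = 2

2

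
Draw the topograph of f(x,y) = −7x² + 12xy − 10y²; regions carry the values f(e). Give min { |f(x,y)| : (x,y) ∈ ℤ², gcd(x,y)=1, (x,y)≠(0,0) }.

translate: b→2 (≡-12 mod 14), so (7,-12,10)→(7,2,5)
flip: (7,2,5)→(5,-2,7)
reduced (well bottom): (5,-2,7) with a≤c, −a<b≤a
well minimum |f| = |-5| = 5 (negative-definite)

5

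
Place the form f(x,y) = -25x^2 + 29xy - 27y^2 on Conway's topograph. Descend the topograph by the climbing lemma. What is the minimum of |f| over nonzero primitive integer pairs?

translate: b→21 (≡-29 mod 50), so (25,-29,27)→(25,21,23)
flip: (25,21,23)→(23,-21,25)
reduced (well bottom): (23,-21,25) with a≤c, −a<b≤a
well minimum |f| = |-23| = 23 (negative-definite)

23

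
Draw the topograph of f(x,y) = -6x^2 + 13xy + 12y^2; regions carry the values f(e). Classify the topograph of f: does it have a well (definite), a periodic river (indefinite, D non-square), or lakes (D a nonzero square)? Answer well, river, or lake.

D = b²−4ac = 13² − 4·(-6)·12 = 457
D > 0 non-square ⇒ indefinite ⇒ periodic river

river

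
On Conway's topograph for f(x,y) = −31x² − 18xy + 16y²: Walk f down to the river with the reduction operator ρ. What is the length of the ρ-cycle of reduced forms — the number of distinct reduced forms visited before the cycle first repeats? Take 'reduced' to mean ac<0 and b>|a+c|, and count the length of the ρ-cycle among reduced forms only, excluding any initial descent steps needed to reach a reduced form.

D = 2308, ⌊√D⌋ = 48
descent: ρ → (16,18,-31)  [lands on river]
river: ρ → (-31,44,3)
river: ρ → (3,46,-16)
river: ρ → (-16,18,31)
river: ρ → (31,44,-3)
river: ρ → (-3,46,16)
ρ-cycle length = 6 (tail of 1 descent step not counted)

6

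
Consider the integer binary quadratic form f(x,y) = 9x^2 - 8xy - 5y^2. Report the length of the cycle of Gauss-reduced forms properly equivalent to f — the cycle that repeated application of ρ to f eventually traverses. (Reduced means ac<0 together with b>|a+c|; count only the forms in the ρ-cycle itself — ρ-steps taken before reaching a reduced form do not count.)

D = 244, ⌊√D⌋ = 15
descent: ρ → (-5,8,9)  [lands on river]
river: ρ → (9,10,-4)
river: ρ → (-4,14,3)
river: ρ → (3,10,-12)
river: ρ → (-12,14,1)
river: ρ → (1,14,-12)
river: ρ → (-12,10,3)
river: ρ → (3,14,-4)
river: ρ → (-4,10,9)
river: ρ → (9,8,-5)
river: ρ → (-5,12,5)
river: ρ → (5,8,-9)
river: ρ → (-9,10,4)
river: ρ → (4,14,-3)
river: ρ → (-3,10,12)
river: ρ → (12,14,-1)
river: ρ → (-1,14,12)
river: ρ → (12,10,-3)
river: ρ → (-3,14,4)
river: ρ → (4,10,-9)
river: ρ → (-9,8,5)
river: ρ → (5,12,-5)
ρ-cycle length = 22 (tail of 1 descent step not counted)

22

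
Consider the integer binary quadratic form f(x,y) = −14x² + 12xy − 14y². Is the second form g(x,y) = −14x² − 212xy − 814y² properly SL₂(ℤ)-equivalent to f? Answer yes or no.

D₁ = -640, D₂ = -640
f is negative-definite; reduce −f:
−f: flip: (14,-12,14)→(14,12,14)
−f: reduced (well bottom): (14,12,14) with a≤c, −a<b≤a
flip sign back: reduced form of f is (-14,-12,-14)
g is negative-definite; reduce −g:
−g: translate: b→-12 (≡212 mod 28), so (14,212,814)→(14,-12,14)
−g: flip: (14,-12,14)→(14,12,14)
−g: reduced (well bottom): (14,12,14) with a≤c, −a<b≤a
flip sign back: reduced form of g is (-14,-12,-14)
reduced forms (-14, -12, -14) vs (-14, -12, -14) ⇒ equivalent

yes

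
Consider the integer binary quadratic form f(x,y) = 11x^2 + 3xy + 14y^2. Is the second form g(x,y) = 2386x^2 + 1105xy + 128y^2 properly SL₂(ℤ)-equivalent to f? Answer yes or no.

D₁ = -607, D₂ = -607
f: reduced (well bottom): (11,3,14) with a≤c, −a<b≤a
g: flip: (2386,1105,128)→(128,-1105,2386)
g: translate: b→-81 (≡-1105 mod 256), so (128,-1105,2386)→(128,-81,14)
g: flip: (128,-81,14)→(14,81,128)
g: translate: b→-3 (≡81 mod 28), so (14,81,128)→(14,-3,11)
g: flip: (14,-3,11)→(11,3,14)
g: reduced (well bottom): (11,3,14) with a≤c, −a<b≤a
reduced forms (11, 3, 14) vs (11, 3, 14) ⇒ equivalent

yes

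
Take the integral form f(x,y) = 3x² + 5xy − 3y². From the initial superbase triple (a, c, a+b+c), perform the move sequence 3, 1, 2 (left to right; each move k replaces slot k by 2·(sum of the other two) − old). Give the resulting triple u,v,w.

start (3,-3,5) = (f(1,0),f(0,1),f(1,1))
replace slot 3: 2·(3+(-3)) − 5 = -5 → (3,-3,-5)
replace slot 1: 2·((-3)+(-5)) − 3 = -19 → (-19,-3,-5)
replace slot 2: 2·((-19)+(-5)) − (-3) = -45 → (-19,-45,-5)

-19,-45,-5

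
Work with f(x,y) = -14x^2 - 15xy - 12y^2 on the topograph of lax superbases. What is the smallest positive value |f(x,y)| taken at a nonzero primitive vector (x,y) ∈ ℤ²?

translate: b→-13 (≡15 mod 28), so (14,15,12)→(14,-13,11)
flip: (14,-13,11)→(11,13,14)
translate: b→-9 (≡13 mod 22), so (11,13,14)→(11,-9,12)
reduced (well bottom): (11,-9,12) with a≤c, −a<b≤a
well minimum |f| = |-11| = 11 (negative-definite)

11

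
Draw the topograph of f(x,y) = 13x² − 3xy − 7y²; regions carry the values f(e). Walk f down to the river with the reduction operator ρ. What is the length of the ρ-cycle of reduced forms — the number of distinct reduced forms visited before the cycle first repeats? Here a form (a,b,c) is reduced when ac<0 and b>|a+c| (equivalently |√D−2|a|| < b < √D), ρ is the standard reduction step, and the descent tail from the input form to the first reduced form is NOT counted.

D = 373, ⌊√D⌋ = 19
descent: ρ → (-7,17,3)  [lands on river]
river: ρ → (3,19,-1)
river: ρ → (-1,19,3)
river: ρ → (3,17,-7)
river: ρ → (-7,11,9)
river: ρ → (9,7,-9)
river: ρ → (-9,11,7)
river: ρ → (7,17,-3)
river: ρ → (-3,19,1)
river: ρ → (1,19,-3)
river: ρ → (-3,17,7)
river: ρ → (7,11,-9)
river: ρ → (-9,7,9)
river: ρ → (9,11,-7)
ρ-cycle length = 14 (tail of 1 descent step not counted)

14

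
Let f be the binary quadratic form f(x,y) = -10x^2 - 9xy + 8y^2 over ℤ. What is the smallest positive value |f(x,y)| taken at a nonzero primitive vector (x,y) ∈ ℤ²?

descent: ρ → (8,9,-10)  [lands on river]
river: ρ → (-10,11,7)
river: ρ → (7,17,-4)
river: ρ → (-4,15,11)
river: ρ → (11,7,-8)
river: ρ → (-8,9,10)
river: ρ → (10,11,-7)
river: ρ → (-7,17,4)
river: ρ → (4,15,-11)
river: ρ → (-11,7,8)
closes: descent 1, river 10
min |a| on river = 4

4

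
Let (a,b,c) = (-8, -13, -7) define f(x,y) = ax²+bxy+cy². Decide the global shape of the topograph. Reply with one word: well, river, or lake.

D = b²−4ac = (-13)² − 4·(-8)·(-7) = -55
D < 0 ⇒ definite ⇒ every region one sign ⇒ single well

well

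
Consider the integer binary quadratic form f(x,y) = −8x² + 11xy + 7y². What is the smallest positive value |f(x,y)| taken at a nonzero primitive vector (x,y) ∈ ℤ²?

river: ρ → (7,17,-2)
river: ρ → (-2,15,15)
river: ρ → (15,15,-2)
river: ρ → (-2,17,7)
river: ρ → (7,11,-8)
river: ρ → (-8,5,10)
river: ρ → (10,15,-3)
river: ρ → (-3,15,10)
river: ρ → (10,5,-8)
river: ρ → (-8,11,7)
closes: descent 0, river 10
min |a| on river = 2

2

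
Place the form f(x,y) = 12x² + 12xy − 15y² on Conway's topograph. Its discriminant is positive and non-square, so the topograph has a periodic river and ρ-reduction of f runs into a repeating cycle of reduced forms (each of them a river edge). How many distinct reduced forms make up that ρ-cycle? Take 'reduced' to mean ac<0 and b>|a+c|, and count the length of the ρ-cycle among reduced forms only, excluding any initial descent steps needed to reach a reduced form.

D = 864, ⌊√D⌋ = 29
river: ρ → (-15,18,9)
river: ρ → (9,18,-15)
river: ρ → (-15,12,12)
river: ρ → (12,12,-15)
ρ-cycle length = 4 (tail of 0 descent steps not counted)

4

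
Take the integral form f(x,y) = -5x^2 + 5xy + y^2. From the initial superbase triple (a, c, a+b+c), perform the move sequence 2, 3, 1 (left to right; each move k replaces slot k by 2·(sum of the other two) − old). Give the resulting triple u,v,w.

start (-5,1,1) = (f(1,0),f(0,1),f(1,1))
replace slot 2: 2·((-5)+1) − 1 = -9 → (-5,-9,1)
replace slot 3: 2·((-5)+(-9)) − 1 = -29 → (-5,-9,-29)
replace slot 1: 2·((-9)+(-29)) − (-5) = -71 → (-71,-9,-29)

-71,-9,-29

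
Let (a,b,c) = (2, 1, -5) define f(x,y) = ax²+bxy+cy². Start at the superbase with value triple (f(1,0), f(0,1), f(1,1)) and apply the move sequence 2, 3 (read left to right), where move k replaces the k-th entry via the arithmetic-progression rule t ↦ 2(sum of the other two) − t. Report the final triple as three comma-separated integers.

start (2,-5,-2) = (f(1,0),f(0,1),f(1,1))
replace slot 2: 2·(2+(-2)) − (-5) = 5 → (2,5,-2)
replace slot 3: 2·(2+5) − (-2) = 16 → (2,5,16)

2,5,16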